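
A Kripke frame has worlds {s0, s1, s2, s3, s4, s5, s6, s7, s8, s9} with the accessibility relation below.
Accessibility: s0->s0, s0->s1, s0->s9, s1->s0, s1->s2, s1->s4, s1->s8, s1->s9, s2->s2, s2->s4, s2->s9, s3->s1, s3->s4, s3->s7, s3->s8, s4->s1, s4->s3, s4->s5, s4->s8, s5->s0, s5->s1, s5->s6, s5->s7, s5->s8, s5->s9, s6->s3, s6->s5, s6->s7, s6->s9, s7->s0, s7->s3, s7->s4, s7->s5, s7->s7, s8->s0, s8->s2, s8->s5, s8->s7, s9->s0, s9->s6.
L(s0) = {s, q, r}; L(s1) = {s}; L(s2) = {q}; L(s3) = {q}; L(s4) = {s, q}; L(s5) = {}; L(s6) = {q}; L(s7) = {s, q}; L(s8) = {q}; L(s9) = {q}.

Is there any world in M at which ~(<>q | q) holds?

Let φ = ~(<>q | q). Evaluate φ at each world:
  s0 (successors {s0, s1, s9}): φ is false.
  s1 (successors {s0, s2, s4, s8, s9}): φ is false.
  s2 (successors {s2, s4, s9}): φ is false.
  s3 (successors {s1, s4, s7, s8}): φ is false.
  s4 (successors {s1, s3, s5, s8}): φ is false.
  s5 (successors {s0, s1, s6, s7, s8, s9}): φ is false.
  s6 (successors {s3, s5, s7, s9}): φ is false.
  s7 (successors {s0, s3, s4, s5, s7}): φ is false.
  s8 (successors {s0, s2, s5, s7}): φ is false.
  s9 (successors {s0, s6}): φ is false.
For instance, at s0:
  At s0: <>q | q is true, so ~(<>q | q) is false.
    At s0: <>q is true, q is true, so <>q | q is true.
      At s0: <>q requires q at some successor in {s0, s1, s9}.
        q holds at s0, so <>q is true at s0.

No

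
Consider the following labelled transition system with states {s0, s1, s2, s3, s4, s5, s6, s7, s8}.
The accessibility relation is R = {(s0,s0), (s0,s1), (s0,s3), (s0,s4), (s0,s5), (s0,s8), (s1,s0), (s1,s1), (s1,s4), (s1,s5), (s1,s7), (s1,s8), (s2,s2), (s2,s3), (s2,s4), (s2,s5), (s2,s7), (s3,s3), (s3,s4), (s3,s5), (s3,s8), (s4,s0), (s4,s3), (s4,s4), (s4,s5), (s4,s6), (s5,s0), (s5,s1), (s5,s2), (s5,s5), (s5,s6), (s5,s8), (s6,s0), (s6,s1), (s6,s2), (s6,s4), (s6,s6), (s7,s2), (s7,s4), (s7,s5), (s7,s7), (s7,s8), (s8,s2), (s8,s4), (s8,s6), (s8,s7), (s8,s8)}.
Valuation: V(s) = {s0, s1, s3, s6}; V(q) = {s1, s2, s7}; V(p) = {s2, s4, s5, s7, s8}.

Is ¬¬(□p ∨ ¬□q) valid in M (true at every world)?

Let φ = ¬¬(□p ∨ ¬□q). Evaluate φ at each world:
  s0 (successors {s0, s1, s3, s4, s5, s8}): φ is true.
  s1 (successors {s0, s1, s4, s5, s7, s8}): φ is true.
  s2 (successors {s2, s3, s4, s5, s7}): φ is true.
  s3 (successors {s3, s4, s5, s8}): φ is true.
  s4 (successors {s0, s3, s4, s5, s6}): φ is true.
  s5 (successors {s0, s1, s2, s5, s6, s8}): φ is true.
  s6 (successors {s0, s1, s2, s4, s6}): φ is true.
  s7 (successors {s2, s4, s5, s7, s8}): φ is true.
  s8 (successors {s2, s4, s6, s7, s8}): φ is true.
For instance, at s7:
  At s7: ¬(□p ∨ ¬□q) is false, so ¬¬(□p ∨ ¬□q) is true.
    At s7: □p ∨ ¬□q is true, so ¬(□p ∨ ¬□q) is false.
      At s7: □p is true, ¬□q is true, so □p ∨ ¬□q is true.

Yes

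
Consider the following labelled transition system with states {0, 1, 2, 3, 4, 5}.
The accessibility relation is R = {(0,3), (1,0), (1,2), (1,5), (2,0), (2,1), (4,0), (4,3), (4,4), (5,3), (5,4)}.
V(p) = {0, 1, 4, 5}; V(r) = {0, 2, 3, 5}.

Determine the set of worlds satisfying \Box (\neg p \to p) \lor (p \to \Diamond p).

1, 2, 3, 4, 5

Let φ = \Box (\neg p \to p) \lor (p \to \Diamond p). Evaluate φ at each world:
  0 (successors {3}): φ is false.
  1 (successors {0, 2, 5}): φ is true.
  2 (successors {0, 1}): φ is true.
  3 (successors ∅): φ is true.
  4 (successors {0, 3, 4}): φ is true.
  5 (successors {3, 4}): φ is true.
For instance, at 2:
  At 2: \Box (\neg p \to p) is true, p \to \Diamond p is true, so \Box (\neg p \to p) \lor (p \to \Diamond p) is true.
    At 2: \Box (\neg p \to p) requires \neg p \to p at every successor {0, 1}.
      At 0: \neg p \to p is true.
      At 1: \neg p \to p is true.
    So \Box (\neg p \to p) is true at 2.
    At 2: p is false, \Diamond p is true, so p \to \Diamond p is true.
      At 2: \Diamond p requires p at some successor in {0, 1}.
        p holds at 0, so \Diamond p is true at 2.
Satisfying worlds: {1, 2, 3, 4, 5}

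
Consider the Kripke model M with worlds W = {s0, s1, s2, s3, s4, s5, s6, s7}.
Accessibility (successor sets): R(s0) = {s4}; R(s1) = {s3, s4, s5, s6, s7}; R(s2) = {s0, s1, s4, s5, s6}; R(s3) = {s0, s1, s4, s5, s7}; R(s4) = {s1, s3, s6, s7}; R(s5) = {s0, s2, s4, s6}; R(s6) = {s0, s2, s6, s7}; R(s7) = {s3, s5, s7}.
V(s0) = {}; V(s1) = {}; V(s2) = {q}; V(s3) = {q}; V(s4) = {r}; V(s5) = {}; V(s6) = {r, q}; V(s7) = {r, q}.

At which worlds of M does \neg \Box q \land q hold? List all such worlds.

s2, s3, s6, s7

Let φ = \neg \Box q \land q. Evaluate φ at each world:
  s0 (successors {s4}): φ is false.
  s1 (successors {s3, s4, s5, s6, s7}): φ is false.
  s2 (successors {s0, s1, s4, s5, s6}): φ is true.
  s3 (successors {s0, s1, s4, s5, s7}): φ is true.
  s4 (successors {s1, s3, s6, s7}): φ is false.
  s5 (successors {s0, s2, s4, s6}): φ is false.
  s6 (successors {s0, s2, s6, s7}): φ is true.
  s7 (successors {s3, s5, s7}): φ is true.
For instance, at s1:
  At s1: \neg \Box q is true, q is false, so \neg \Box q \land q is false.
    At s1: \Box q is false, so \neg \Box q is true.
      At s1: \Box q requires q at every successor {s3, s4, s5, s6, s7}.
        q fails at s4, so \Box q is false at s1.
Satisfying worlds: {s2, s3, s6, s7}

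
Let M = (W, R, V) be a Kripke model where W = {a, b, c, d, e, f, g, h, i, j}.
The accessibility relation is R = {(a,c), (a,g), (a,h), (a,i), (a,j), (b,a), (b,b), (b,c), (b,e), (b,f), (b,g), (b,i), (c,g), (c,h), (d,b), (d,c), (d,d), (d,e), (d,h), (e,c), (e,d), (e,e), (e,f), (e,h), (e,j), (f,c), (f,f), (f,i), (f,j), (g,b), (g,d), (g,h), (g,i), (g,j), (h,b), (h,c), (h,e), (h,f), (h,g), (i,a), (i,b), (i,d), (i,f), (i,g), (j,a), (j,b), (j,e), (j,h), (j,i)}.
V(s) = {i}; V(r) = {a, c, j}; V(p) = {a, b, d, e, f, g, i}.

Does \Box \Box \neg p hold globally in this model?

Let φ = \Box \Box \neg p. Evaluate φ at each world:
  a (successors {c, g, h, i, j}): φ is false.
  b (successors {a, b, c, e, f, g, i}): φ is false.
  c (successors {g, h}): φ is false.
  d (successors {b, c, d, e, h}): φ is false.
  e (successors {c, d, e, f, h, j}): φ is false.
  f (successors {c, f, i, j}): φ is false.
  g (successors {b, d, h, i, j}): φ is false.
  h (successors {b, c, e, f, g}): φ is false.
  i (successors {a, b, d, f, g}): φ is false.
  j (successors {a, b, e, h, i}): φ is false.
Detail at a (counterexample):
  At a: \Box \Box \neg p requires \Box \neg p at every successor {c, g, h, i, j}.
    \Box \neg p fails at c, so \Box \Box \neg p is false at a.
      At c: \Box \neg p requires \neg p at every successor {g, h}.
        \neg p fails at g, so \Box \neg p is false at c.

No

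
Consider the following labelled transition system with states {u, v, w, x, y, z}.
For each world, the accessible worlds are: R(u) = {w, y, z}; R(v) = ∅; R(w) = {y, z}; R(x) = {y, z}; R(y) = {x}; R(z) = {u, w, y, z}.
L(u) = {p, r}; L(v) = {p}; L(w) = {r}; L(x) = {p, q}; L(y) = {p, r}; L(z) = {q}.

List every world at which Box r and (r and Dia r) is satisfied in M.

Let φ = Box r and (r and Dia r). Evaluate φ at each world:
  u (successors {w, y, z}): φ is false.
  v (successors ∅): φ is false.
  w (successors {y, z}): φ is false.
  x (successors {y, z}): φ is false.
  y (successors {x}): φ is false.
  z (successors {u, w, y, z}): φ is false.
For instance, at u:
  At u: Box r is false, r and Dia r is true, so Box r and (r and Dia r) is false.
    At u: Box r requires r at every successor {w, y, z}.
      r fails at z, so Box r is false at u.
    At u: r is true, Dia r is true, so r and Dia r is true.
      At u: Dia r requires r at some successor in {w, y, z}.
        r holds at w, so Dia r is true at u.
Satisfying worlds: none.

none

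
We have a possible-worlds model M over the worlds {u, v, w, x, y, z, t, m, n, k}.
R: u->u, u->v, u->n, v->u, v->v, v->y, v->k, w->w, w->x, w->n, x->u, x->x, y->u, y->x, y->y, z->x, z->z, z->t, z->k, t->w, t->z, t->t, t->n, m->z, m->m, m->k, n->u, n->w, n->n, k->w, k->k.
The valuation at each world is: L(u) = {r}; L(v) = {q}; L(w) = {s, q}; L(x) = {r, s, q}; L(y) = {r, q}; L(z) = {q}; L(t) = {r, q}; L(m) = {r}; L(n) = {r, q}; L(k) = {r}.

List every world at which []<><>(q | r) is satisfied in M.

Recall that []ψ holds at a world iff ψ holds at every accessible world, and <>ψ holds iff ψ holds at some accessible world.
Let φ = []<><>(q | r). Evaluate φ at each world:
  u (successors {u, v, n}): φ is true.
  v (successors {u, v, y, k}): φ is true.
  w (successors {w, x, n}): φ is true.
  x (successors {u, x}): φ is true.
  y (successors {u, x, y}): φ is true.
  z (successors {x, z, t, k}): φ is true.
  t (successors {w, z, t, n}): φ is true.
  m (successors {z, m, k}): φ is true.
  n (successors {u, w, n}): φ is true.
  k (successors {w, k}): φ is true.
For instance, at z:
  At z: []<><>(q | r) requires <><>(q | r) at every successor {x, z, t, k}.
    At x: <><>(q | r) is true.
    At z: <><>(q | r) is true.
    At t: <><>(q | r) is true.
    At k: <><>(q | r) is true.
  So []<><>(q | r) is true at z.
Satisfying worlds: {u, v, w, x, y, z, t, m, n, k}

u, v, w, x, y, z, t, m, n, k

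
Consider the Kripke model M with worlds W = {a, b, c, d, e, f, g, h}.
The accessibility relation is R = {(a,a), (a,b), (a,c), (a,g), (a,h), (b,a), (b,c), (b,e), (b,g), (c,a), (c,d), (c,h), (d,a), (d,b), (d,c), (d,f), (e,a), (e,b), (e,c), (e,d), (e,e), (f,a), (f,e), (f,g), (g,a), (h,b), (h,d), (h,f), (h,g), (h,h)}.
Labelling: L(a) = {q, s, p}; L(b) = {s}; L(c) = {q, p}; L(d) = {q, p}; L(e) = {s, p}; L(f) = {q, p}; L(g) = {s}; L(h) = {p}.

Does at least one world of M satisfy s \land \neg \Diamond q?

No

Recall that \Diamond ψ holds at a world iff ψ holds at some accessible world.
Let φ = s \land \neg \Diamond q. Evaluate φ at each world:
  a (successors {a, b, c, g, h}): φ is false.
  b (successors {a, c, e, g}): φ is false.
  c (successors {a, d, h}): φ is false.
  d (successors {a, b, c, f}): φ is false.
  e (successors {a, b, c, d, e}): φ is false.
  f (successors {a, e, g}): φ is false.
  g (successors {a}): φ is false.
  h (successors {b, d, f, g, h}): φ is false.
For instance, at h:
  At h: s is false, \neg \Diamond q is false, so s \land \neg \Diamond q is false.
    At h: \Diamond q is true, so \neg \Diamond q is false.
      At h: \Diamond q requires q at some successor in {b, d, f, g, h}.
        q holds at d, so \Diamond q is true at h.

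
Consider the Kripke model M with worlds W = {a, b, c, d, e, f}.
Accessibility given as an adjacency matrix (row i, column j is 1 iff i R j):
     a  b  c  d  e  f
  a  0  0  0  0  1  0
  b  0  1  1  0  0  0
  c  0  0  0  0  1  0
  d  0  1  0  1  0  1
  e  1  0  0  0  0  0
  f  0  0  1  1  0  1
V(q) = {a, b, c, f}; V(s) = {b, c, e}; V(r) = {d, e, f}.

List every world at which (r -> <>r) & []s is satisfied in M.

a, b, c

Let φ = (r -> <>r) & []s. Evaluate φ at each world:
  a (successors {e}): φ is true.
  b (successors {b, c}): φ is true.
  c (successors {e}): φ is true.
  d (successors {b, d, f}): φ is false.
  e (successors {a}): φ is false.
  f (successors {c, d, f}): φ is false.
For instance, at b:
  At b: r -> <>r is true, []s is true, so (r -> <>r) & []s is true.
    At b: r is false, <>r is false, so r -> <>r is true.
      At b: <>r requires r at some successor in {b, c}.
        At b: r is false.
        At c: r is false.
      So <>r is false at b.
    At b: []s requires s at every successor {b, c}.
      At b: s is true.
      At c: s is true.
    So []s is true at b.
Satisfying worlds: {a, b, c}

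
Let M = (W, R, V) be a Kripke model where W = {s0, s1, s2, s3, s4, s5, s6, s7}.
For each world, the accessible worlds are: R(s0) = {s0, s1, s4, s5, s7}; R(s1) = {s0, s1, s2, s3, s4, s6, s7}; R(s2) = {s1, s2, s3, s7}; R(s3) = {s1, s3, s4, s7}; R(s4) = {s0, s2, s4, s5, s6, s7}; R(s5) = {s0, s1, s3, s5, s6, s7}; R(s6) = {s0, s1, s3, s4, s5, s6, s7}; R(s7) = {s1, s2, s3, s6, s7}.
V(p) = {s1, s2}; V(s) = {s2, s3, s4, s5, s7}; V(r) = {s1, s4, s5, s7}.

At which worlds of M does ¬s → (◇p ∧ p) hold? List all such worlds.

s1, s2, s3, s4, s5, s7

Let φ = ¬s → (◇p ∧ p). Evaluate φ at each world:
  s0 (successors {s0, s1, s4, s5, s7}): φ is false.
  s1 (successors {s0, s1, s2, s3, s4, s6, s7}): φ is true.
  s2 (successors {s1, s2, s3, s7}): φ is true.
  s3 (successors {s1, s3, s4, s7}): φ is true.
  s4 (successors {s0, s2, s4, s5, s6, s7}): φ is true.
  s5 (successors {s0, s1, s3, s5, s6, s7}): φ is true.
  s6 (successors {s0, s1, s3, s4, s5, s6, s7}): φ is false.
  s7 (successors {s1, s2, s3, s6, s7}): φ is true.
For instance, at s0:
  At s0: ¬s is true, ◇p ∧ p is false, so ¬s → (◇p ∧ p) is false.
    At s0: ◇p is true, p is false, so ◇p ∧ p is false.
      At s0: ◇p requires p at some successor in {s0, s1, s4, s5, s7}.
        p holds at s1, so ◇p is true at s0.
Satisfying worlds: {s1, s2, s3, s4, s5, s7}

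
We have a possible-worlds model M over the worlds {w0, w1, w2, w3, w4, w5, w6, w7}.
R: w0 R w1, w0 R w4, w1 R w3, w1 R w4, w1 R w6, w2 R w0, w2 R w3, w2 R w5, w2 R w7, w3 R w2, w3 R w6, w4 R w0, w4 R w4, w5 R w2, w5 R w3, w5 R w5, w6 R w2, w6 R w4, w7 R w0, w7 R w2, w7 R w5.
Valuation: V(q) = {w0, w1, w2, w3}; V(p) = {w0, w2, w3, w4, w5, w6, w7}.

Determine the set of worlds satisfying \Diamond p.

w0, w1, w2, w3, w4, w5, w6, w7

Recall that \Diamond ψ holds at a world iff ψ holds at some accessible world.
Let φ = \Diamond p. Evaluate φ at each world:
  w0 (successors {w1, w4}): φ is true.
  w1 (successors {w3, w4, w6}): φ is true.
  w2 (successors {w0, w3, w5, w7}): φ is true.
  w3 (successors {w2, w6}): φ is true.
  w4 (successors {w0, w4}): φ is true.
  w5 (successors {w2, w3, w5}): φ is true.
  w6 (successors {w2, w4}): φ is true.
  w7 (successors {w0, w2, w5}): φ is true.
For instance, at w1:
  At w1: \Diamond p requires p at some successor in {w3, w4, w6}.
    p holds at w3, so \Diamond p is true at w1.
Satisfying worlds: {w0, w1, w2, w3, w4, w5, w6, w7}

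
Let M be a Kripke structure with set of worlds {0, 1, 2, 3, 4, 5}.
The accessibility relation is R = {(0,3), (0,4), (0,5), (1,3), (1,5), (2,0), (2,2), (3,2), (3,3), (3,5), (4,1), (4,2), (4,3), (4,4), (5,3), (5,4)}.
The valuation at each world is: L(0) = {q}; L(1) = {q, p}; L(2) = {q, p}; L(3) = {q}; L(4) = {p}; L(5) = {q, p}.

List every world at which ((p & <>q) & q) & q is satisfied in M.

1, 2, 5

Recall that <>ψ holds at a world iff ψ holds at some accessible world.
Let φ = ((p & <>q) & q) & q. Evaluate φ at each world:
  0 (successors {3, 4, 5}): φ is false.
  1 (successors {3, 5}): φ is true.
  2 (successors {0, 2}): φ is true.
  3 (successors {2, 3, 5}): φ is false.
  4 (successors {1, 2, 3, 4}): φ is false.
  5 (successors {3, 4}): φ is true.
For instance, at 4:
  At 4: (p & <>q) & q is false, q is false, so ((p & <>q) & q) & q is false.
    At 4: p & <>q is true, q is false, so (p & <>q) & q is false.
      At 4: p is true, <>q is true, so p & <>q is true.
Satisfying worlds: {1, 2, 5}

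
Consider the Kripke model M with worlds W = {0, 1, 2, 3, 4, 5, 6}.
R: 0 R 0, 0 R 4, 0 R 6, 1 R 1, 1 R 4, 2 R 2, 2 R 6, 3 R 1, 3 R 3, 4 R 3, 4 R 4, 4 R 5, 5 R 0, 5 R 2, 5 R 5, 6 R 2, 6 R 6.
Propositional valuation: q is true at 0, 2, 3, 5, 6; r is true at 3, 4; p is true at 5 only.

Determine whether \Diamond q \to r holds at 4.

Yes

At 4: \Diamond q is true, r is true, so \Diamond q \to r is true.
  At 4: \Diamond q requires q at some successor in {3, 4, 5}.
    q holds at 3, so \Diamond q is true at 4.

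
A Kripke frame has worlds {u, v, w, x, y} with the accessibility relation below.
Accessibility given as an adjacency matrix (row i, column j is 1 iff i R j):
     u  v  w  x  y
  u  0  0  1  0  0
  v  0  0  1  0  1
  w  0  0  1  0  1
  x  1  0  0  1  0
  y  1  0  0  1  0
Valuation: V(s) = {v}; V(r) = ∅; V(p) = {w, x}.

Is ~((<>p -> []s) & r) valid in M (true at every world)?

Let φ = ~((<>p -> []s) & r). Evaluate φ at each world:
  u (successors {w}): φ is true.
  v (successors {w, y}): φ is true.
  w (successors {w, y}): φ is true.
  x (successors {u, x}): φ is true.
  y (successors {u, x}): φ is true.
For instance, at y:
  At y: (<>p -> []s) & r is false, so ~((<>p -> []s) & r) is true.
    At y: <>p -> []s is false, r is false, so (<>p -> []s) & r is false.
      At y: <>p is true, []s is false, so <>p -> []s is false.

Yes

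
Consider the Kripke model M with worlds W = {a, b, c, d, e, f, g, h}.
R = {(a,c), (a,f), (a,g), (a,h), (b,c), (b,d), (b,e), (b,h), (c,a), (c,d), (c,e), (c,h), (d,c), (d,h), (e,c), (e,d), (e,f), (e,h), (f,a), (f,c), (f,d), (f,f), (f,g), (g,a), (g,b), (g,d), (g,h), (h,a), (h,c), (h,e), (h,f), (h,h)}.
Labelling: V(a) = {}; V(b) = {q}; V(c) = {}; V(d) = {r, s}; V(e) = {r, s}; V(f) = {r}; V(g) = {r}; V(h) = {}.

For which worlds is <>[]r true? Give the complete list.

none

Recall that []ψ holds at a world iff ψ holds at every accessible world, and <>ψ holds iff ψ holds at some accessible world.
Let φ = <>[]r. Evaluate φ at each world:
  a (successors {c, f, g, h}): φ is false.
  b (successors {c, d, e, h}): φ is false.
  c (successors {a, d, e, h}): φ is false.
  d (successors {c, h}): φ is false.
  e (successors {c, d, f, h}): φ is false.
  f (successors {a, c, d, f, g}): φ is false.
  g (successors {a, b, d, h}): φ is false.
  h (successors {a, c, e, f, h}): φ is false.
For instance, at e:
  At e: <>[]r requires []r at some successor in {c, d, f, h}.
    At c: []r is false.
    At d: []r is false.
    At f: []r is false.
    At h: []r is false.
  So <>[]r is false at e.
Satisfying worlds: none.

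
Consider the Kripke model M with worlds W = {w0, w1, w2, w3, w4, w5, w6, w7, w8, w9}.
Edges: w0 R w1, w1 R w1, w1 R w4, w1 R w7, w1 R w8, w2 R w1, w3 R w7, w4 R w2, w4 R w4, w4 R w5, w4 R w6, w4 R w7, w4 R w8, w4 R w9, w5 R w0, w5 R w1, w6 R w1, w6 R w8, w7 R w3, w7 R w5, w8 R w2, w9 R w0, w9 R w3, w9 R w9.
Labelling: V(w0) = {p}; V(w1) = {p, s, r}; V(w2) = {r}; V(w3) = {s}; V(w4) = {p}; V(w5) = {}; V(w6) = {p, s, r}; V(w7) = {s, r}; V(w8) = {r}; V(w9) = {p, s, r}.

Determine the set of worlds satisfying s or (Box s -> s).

Let φ = s or (Box s -> s). Evaluate φ at each world:
  w0 (successors {w1}): φ is false.
  w1 (successors {w1, w4, w7, w8}): φ is true.
  w2 (successors {w1}): φ is false.
  w3 (successors {w7}): φ is true.
  w4 (successors {w2, w4, w5, w6, w7, w8, w9}): φ is true.
  w5 (successors {w0, w1}): φ is true.
  w6 (successors {w1, w8}): φ is true.
  w7 (successors {w3, w5}): φ is true.
  w8 (successors {w2}): φ is true.
  w9 (successors {w0, w3, w9}): φ is true.
For instance, at w6:
  At w6: s is true, Box s -> s is true, so s or (Box s -> s) is true.
    At w6: Box s is false, s is true, so Box s -> s is true.
      At w6: Box s requires s at every successor {w1, w8}.
        s fails at w8, so Box s is false at w6.
Satisfying worlds: {w1, w3, w4, w5, w6, w7, w8, w9}

w1, w3, w4, w5, w6, w7, w8, w9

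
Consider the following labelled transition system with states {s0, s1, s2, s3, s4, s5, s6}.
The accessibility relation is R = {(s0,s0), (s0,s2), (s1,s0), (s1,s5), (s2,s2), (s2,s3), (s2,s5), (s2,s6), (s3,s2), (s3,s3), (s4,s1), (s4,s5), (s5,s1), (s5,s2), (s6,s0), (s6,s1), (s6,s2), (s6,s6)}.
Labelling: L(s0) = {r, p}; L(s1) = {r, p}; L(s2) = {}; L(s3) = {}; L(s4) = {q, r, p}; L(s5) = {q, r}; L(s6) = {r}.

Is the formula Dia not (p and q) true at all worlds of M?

Recall that Dia ψ holds at a world iff ψ holds at some accessible world.
Let φ = Dia not (p and q). Evaluate φ at each world:
  s0 (successors {s0, s2}): φ is true.
  s1 (successors {s0, s5}): φ is true.
  s2 (successors {s2, s3, s5, s6}): φ is true.
  s3 (successors {s2, s3}): φ is true.
  s4 (successors {s1, s5}): φ is true.
  s5 (successors {s1, s2}): φ is true.
  s6 (successors {s0, s1, s2, s6}): φ is true.
For instance, at s3:
  At s3: Dia not (p and q) requires not (p and q) at some successor in {s2, s3}.
    not (p and q) holds at s2, so Dia not (p and q) is true at s3.

Yes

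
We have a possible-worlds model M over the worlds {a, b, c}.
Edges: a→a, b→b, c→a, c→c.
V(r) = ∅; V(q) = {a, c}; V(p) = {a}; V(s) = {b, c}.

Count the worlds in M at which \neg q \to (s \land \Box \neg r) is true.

3

Let φ = \neg q \to (s \land \Box \neg r). Evaluate φ at each world:
  a (successors {a}): φ is true.
  b (successors {b}): φ is true.
  c (successors {a, c}): φ is true.
For instance, at b:
  At b: \neg q is true, s \land \Box \neg r is true, so \neg q \to (s \land \Box \neg r) is true.
    At b: s is true, \Box \neg r is true, so s \land \Box \neg r is true.
      At b: \Box \neg r requires \neg r at every successor {b}.
        At b: \neg r is true.
      So \Box \neg r is true at b.
Satisfying worlds: {a, b, c}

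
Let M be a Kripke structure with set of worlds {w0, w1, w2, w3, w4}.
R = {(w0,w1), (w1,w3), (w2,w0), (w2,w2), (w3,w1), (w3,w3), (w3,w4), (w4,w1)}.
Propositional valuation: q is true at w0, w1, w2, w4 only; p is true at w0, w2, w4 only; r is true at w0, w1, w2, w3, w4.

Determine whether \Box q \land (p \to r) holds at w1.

No

Recall that \Box ψ holds at a world iff ψ holds at every accessible world, and \Diamond ψ holds iff ψ holds at some accessible world.
At w1: \Box q is false, p \to r is true, so \Box q \land (p \to r) is false.
  At w1: \Box q requires q at every successor {w3}.
    q fails at w3, so \Box q is false at w1.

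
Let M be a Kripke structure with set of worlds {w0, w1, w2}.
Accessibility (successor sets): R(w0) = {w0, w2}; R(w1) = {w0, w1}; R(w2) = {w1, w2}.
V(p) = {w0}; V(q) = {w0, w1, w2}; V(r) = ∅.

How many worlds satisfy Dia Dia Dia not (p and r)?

Let φ = Dia Dia Dia not (p and r). Evaluate φ at each world:
  w0 (successors {w0, w2}): φ is true.
  w1 (successors {w0, w1}): φ is true.
  w2 (successors {w1, w2}): φ is true.
For instance, at w1:
  At w1: Dia Dia Dia not (p and r) requires Dia Dia not (p and r) at some successor in {w0, w1}.
    Dia Dia not (p and r) holds at w0, so Dia Dia Dia not (p and r) is true at w1.
      At w0: Dia Dia not (p and r) requires Dia not (p and r) at some successor in {w0, w2}.
        Dia not (p and r) holds at w0, so Dia Dia not (p and r) is true at w0.
Satisfying worlds: {w0, w1, w2}

3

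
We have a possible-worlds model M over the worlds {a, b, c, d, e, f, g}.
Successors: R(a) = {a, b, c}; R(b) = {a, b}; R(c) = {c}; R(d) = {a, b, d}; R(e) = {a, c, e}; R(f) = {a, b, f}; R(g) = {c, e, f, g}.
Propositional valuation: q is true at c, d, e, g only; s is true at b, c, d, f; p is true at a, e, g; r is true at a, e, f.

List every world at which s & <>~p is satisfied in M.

b, c, d, f

Recall that <>ψ holds at a world iff ψ holds at some accessible world.
Let φ = s & <>~p. Evaluate φ at each world:
  a (successors {a, b, c}): φ is false.
  b (successors {a, b}): φ is true.
  c (successors {c}): φ is true.
  d (successors {a, b, d}): φ is true.
  e (successors {a, c, e}): φ is false.
  f (successors {a, b, f}): φ is true.
  g (successors {c, e, f, g}): φ is false.
For instance, at g:
  At g: s is false, <>~p is true, so s & <>~p is false.
    At g: <>~p requires ~p at some successor in {c, e, f, g}.
      ~p holds at c, so <>~p is true at g.
Satisfying worlds: {b, c, d, f}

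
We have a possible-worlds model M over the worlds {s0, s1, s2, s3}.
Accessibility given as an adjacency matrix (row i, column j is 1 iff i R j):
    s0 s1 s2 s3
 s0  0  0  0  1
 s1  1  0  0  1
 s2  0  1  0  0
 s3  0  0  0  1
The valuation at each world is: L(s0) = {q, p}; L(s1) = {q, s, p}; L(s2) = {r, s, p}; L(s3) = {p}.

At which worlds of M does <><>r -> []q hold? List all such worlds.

s0, s1, s2, s3

Let φ = <><>r -> []q. Evaluate φ at each world:
  s0 (successors {s3}): φ is true.
  s1 (successors {s0, s3}): φ is true.
  s2 (successors {s1}): φ is true.
  s3 (successors {s3}): φ is true.
For instance, at s0:
  At s0: <><>r is false, []q is false, so <><>r -> []q is true.
    At s0: <><>r requires <>r at some successor in {s3}.
      At s3: <>r is false.
    So <><>r is false at s0.
    At s0: []q requires q at every successor {s3}.
      q fails at s3, so []q is false at s0.
Satisfying worlds: {s0, s1, s2, s3}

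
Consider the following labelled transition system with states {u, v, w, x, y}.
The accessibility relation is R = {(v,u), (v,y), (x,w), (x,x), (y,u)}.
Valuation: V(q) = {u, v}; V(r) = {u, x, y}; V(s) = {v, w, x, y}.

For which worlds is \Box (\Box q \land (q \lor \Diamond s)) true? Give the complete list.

Let φ = \Box (\Box q \land (q \lor \Diamond s)). Evaluate φ at each world:
  u (successors ∅): φ is true.
  v (successors {u, y}): φ is false.
  w (successors ∅): φ is true.
  x (successors {w, x}): φ is false.
  y (successors {u}): φ is true.
For instance, at x:
  At x: \Box (\Box q \land (q \lor \Diamond s)) requires \Box q \land (q \lor \Diamond s) at every successor {w, x}.
    \Box q \land (q \lor \Diamond s) fails at w, so \Box (\Box q \land (q \lor \Diamond s)) is false at x.
      At w: \Box q is true, q \lor \Diamond s is false, so \Box q \land (q \lor \Diamond s) is false.
Satisfying worlds: {u, w, y}

u, w, y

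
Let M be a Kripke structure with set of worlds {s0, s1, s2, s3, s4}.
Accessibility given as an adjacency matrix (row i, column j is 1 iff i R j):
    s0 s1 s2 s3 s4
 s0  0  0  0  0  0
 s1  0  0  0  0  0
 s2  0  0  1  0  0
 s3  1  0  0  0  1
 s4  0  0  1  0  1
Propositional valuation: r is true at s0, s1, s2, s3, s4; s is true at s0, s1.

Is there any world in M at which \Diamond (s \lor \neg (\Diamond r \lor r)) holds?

Yes

Let φ = \Diamond (s \lor \neg (\Diamond r \lor r)). Evaluate φ at each world:
  s0 (successors ∅): φ is false.
  s1 (successors ∅): φ is false.
  s2 (successors {s2}): φ is false.
  s3 (successors {s0, s4}): φ is true.
  s4 (successors {s2, s4}): φ is false.
Detail at s3 (witness):
  At s3: \Diamond (s \lor \neg (\Diamond r \lor r)) requires s \lor \neg (\Diamond r \lor r) at some successor in {s0, s4}.
    s \lor \neg (\Diamond r \lor r) holds at s0, so \Diamond (s \lor \neg (\Diamond r \lor r)) is true at s3.
      At s0: s is true, \neg (\Diamond r \lor r) is false, so s \lor \neg (\Diamond r \lor r) is true.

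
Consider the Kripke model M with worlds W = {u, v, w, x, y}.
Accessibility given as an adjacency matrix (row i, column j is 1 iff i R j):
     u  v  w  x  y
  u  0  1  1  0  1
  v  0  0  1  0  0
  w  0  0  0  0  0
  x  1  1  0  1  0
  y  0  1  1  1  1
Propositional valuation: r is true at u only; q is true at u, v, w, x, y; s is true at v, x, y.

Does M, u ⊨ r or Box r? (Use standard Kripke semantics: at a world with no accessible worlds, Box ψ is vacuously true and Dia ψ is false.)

Yes

Recall that Box ψ holds at a world iff ψ holds at every accessible world, and Dia ψ holds iff ψ holds at some accessible world.
At u: r is true, Box r is false, so r or Box r is true.
  At u: Box r requires r at every successor {v, w, y}.
    r fails at v, so Box r is false at u.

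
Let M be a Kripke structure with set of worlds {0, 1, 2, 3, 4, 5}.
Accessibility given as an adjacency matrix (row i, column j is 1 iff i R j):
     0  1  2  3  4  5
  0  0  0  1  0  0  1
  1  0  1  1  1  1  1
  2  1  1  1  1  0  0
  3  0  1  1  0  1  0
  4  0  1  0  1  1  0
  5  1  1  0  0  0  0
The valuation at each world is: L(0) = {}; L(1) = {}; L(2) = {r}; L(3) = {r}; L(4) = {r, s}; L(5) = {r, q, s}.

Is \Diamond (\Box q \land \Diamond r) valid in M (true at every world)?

Let φ = \Diamond (\Box q \land \Diamond r). Evaluate φ at each world:
  0 (successors {2, 5}): φ is false.
  1 (successors {1, 2, 3, 4, 5}): φ is false.
  2 (successors {0, 1, 2, 3}): φ is false.
  3 (successors {1, 2, 4}): φ is false.
  4 (successors {1, 3, 4}): φ is false.
  5 (successors {0, 1}): φ is false.
Detail at 0 (counterexample):
  At 0: \Diamond (\Box q \land \Diamond r) requires \Box q \land \Diamond r at some successor in {2, 5}.
    At 2: \Box q \land \Diamond r is false.
    At 5: \Box q \land \Diamond r is false.
  So \Diamond (\Box q \land \Diamond r) is false at 0.

No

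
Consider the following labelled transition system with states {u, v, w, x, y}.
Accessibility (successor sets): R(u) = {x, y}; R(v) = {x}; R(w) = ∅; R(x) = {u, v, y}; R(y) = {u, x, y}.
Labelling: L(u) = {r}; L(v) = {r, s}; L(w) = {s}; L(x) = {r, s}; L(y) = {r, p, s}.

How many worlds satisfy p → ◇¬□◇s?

4

Recall that □ψ holds at a world iff ψ holds at every accessible world, and ◇ψ holds iff ψ holds at some accessible world.
Let φ = p → ◇¬□◇s. Evaluate φ at each world:
  u (successors {x, y}): φ is true.
  v (successors {x}): φ is true.
  w (successors ∅): φ is true.
  x (successors {u, v, y}): φ is true.
  y (successors {u, x, y}): φ is false.
For instance, at x:
  At x: p is false, ◇¬□◇s is false, so p → ◇¬□◇s is true.
    At x: ◇¬□◇s requires ¬□◇s at some successor in {u, v, y}.
      At u: ¬□◇s is false.
      At v: ¬□◇s is false.
      At y: ¬□◇s is false.
    So ◇¬□◇s is false at x.
Satisfying worlds: {u, v, w, x}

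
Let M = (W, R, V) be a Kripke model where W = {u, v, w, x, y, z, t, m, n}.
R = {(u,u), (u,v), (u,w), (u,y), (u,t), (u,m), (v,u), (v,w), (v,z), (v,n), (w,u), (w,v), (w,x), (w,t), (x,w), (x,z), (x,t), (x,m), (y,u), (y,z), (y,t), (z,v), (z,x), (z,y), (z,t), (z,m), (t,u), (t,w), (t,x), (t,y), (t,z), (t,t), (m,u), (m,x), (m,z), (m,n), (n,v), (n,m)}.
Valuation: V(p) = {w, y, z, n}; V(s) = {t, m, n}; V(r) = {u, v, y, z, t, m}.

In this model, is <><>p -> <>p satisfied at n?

At n: <><>p is true, <>p is false, so <><>p -> <>p is false.
  At n: <><>p requires <>p at some successor in {v, m}.
    <>p holds at v, so <><>p is true at n.
      At v: <>p requires p at some successor in {u, w, z, n}.
        p holds at w, so <>p is true at v.
  At n: <>p requires p at some successor in {v, m}.
    At v: p is false.
    At m: p is false.
  So <>p is false at n.

No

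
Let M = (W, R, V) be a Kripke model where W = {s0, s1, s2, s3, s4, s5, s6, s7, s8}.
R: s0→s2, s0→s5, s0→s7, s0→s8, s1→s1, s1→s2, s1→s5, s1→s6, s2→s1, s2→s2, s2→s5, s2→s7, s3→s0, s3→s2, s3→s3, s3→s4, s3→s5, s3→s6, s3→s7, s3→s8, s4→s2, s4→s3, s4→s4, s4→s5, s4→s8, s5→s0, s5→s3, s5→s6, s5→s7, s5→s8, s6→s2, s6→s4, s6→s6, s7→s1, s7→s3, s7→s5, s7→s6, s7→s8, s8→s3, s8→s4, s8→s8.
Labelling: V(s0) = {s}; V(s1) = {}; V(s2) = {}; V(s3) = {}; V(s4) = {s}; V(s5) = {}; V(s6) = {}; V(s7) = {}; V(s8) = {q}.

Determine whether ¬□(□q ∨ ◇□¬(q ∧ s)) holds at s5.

No

Recall that □ψ holds at a world iff ψ holds at every accessible world, and ◇ψ holds iff ψ holds at some accessible world.
At s5: □(□q ∨ ◇□¬(q ∧ s)) is true, so ¬□(□q ∨ ◇□¬(q ∧ s)) is false.
  At s5: □(□q ∨ ◇□¬(q ∧ s)) requires □q ∨ ◇□¬(q ∧ s) at every successor {s0, s3, s6, s7, s8}.
    At s0: □q ∨ ◇□¬(q ∧ s) is true.
    At s3: □q ∨ ◇□¬(q ∧ s) is true.
    At s6: □q ∨ ◇□¬(q ∧ s) is true.
    At s7: □q ∨ ◇□¬(q ∧ s) is true.
    At s8: □q ∨ ◇□¬(q ∧ s) is true.
  So □(□q ∨ ◇□¬(q ∧ s)) is true at s5.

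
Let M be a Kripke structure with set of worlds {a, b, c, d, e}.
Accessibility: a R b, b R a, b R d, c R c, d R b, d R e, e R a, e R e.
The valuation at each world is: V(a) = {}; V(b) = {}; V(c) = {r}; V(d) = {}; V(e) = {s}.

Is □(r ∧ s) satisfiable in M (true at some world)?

No

Recall that □ψ holds at a world iff ψ holds at every accessible world, and ◇ψ holds iff ψ holds at some accessible world.
Let φ = □(r ∧ s). Evaluate φ at each world:
  a (successors {b}): φ is false.
  b (successors {a, d}): φ is false.
  c (successors {c}): φ is false.
  d (successors {b, e}): φ is false.
  e (successors {a, e}): φ is false.
For instance, at c:
  At c: □(r ∧ s) requires r ∧ s at every successor {c}.
    r ∧ s fails at c, so □(r ∧ s) is false at c.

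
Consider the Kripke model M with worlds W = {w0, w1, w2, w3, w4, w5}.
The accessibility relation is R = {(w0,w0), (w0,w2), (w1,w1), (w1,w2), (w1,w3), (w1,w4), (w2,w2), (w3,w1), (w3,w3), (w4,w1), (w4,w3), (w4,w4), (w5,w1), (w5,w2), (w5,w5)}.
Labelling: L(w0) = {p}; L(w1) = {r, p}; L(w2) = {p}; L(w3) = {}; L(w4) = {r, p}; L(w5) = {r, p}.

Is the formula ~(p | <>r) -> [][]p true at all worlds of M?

Yes

Recall that []ψ holds at a world iff ψ holds at every accessible world, and <>ψ holds iff ψ holds at some accessible world.
Let φ = ~(p | <>r) -> [][]p. Evaluate φ at each world:
  w0 (successors {w0, w2}): φ is true.
  w1 (successors {w1, w2, w3, w4}): φ is true.
  w2 (successors {w2}): φ is true.
  w3 (successors {w1, w3}): φ is true.
  w4 (successors {w1, w3, w4}): φ is true.
  w5 (successors {w1, w2, w5}): φ is true.
For instance, at w0:
  At w0: ~(p | <>r) is false, [][]p is true, so ~(p | <>r) -> [][]p is true.
    At w0: p | <>r is true, so ~(p | <>r) is false.
      At w0: p is true, <>r is false, so p | <>r is true.
    At w0: [][]p requires []p at every successor {w0, w2}.
      At w0: []p is true.
      At w2: []p is true.
    So [][]p is true at w0.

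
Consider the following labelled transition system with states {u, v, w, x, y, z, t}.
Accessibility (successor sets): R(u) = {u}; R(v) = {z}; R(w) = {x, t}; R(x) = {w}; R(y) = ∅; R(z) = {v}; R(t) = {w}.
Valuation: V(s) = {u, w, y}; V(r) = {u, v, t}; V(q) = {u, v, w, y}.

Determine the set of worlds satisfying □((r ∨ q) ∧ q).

Let φ = □((r ∨ q) ∧ q). Evaluate φ at each world:
  u (successors {u}): φ is true.
  v (successors {z}): φ is false.
  w (successors {x, t}): φ is false.
  x (successors {w}): φ is true.
  y (successors ∅): φ is true.
  z (successors {v}): φ is true.
  t (successors {w}): φ is true.
For instance, at z:
  At z: □((r ∨ q) ∧ q) requires (r ∨ q) ∧ q at every successor {v}.
    At v: (r ∨ q) ∧ q is true.
  So □((r ∨ q) ∧ q) is true at z.
Satisfying worlds: {u, x, y, z, t}

u, x, y, z, t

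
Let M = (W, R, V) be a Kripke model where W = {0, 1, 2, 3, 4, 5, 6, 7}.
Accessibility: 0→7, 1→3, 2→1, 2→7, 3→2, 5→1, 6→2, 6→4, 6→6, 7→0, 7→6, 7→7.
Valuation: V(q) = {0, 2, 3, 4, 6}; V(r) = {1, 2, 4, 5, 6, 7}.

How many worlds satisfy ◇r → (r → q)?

6

Let φ = ◇r → (r → q). Evaluate φ at each world:
  0 (successors {7}): φ is true.
  1 (successors {3}): φ is true.
  2 (successors {1, 7}): φ is true.
  3 (successors {2}): φ is true.
  4 (successors ∅): φ is true.
  5 (successors {1}): φ is false.
  6 (successors {2, 4, 6}): φ is true.
  7 (successors {0, 6, 7}): φ is false.
For instance, at 2:
  At 2: ◇r is true, r → q is true, so ◇r → (r → q) is true.
    At 2: ◇r requires r at some successor in {1, 7}.
      r holds at 1, so ◇r is true at 2.
Satisfying worlds: {0, 1, 2, 3, 4, 6}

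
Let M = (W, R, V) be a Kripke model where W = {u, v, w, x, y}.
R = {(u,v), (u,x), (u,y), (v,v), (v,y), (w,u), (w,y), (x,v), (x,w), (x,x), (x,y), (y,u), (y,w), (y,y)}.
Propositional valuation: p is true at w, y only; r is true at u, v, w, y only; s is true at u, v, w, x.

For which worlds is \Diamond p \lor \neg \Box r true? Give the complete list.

Let φ = \Diamond p \lor \neg \Box r. Evaluate φ at each world:
  u (successors {v, x, y}): φ is true.
  v (successors {v, y}): φ is true.
  w (successors {u, y}): φ is true.
  x (successors {v, w, x, y}): φ is true.
  y (successors {u, w, y}): φ is true.
For instance, at w:
  At w: \Diamond p is true, \neg \Box r is false, so \Diamond p \lor \neg \Box r is true.
    At w: \Diamond p requires p at some successor in {u, y}.
      p holds at y, so \Diamond p is true at w.
    At w: \Box r is true, so \neg \Box r is false.
      At w: \Box r requires r at every successor {u, y}.
        At u: r is true.
        At y: r is true.
      So \Box r is true at w.
Satisfying worlds: {u, v, w, x, y}

u, v, w, x, y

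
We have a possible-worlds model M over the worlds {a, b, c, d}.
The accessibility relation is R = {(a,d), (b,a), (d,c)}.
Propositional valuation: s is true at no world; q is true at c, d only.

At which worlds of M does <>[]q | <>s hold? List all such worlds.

a, b, d

Let φ = <>[]q | <>s. Evaluate φ at each world:
  a (successors {d}): φ is true.
  b (successors {a}): φ is true.
  c (successors ∅): φ is false.
  d (successors {c}): φ is true.
For instance, at d:
  At d: <>[]q is true, <>s is false, so <>[]q | <>s is true.
    At d: <>[]q requires []q at some successor in {c}.
      []q holds at c, so <>[]q is true at d.
    At d: <>s requires s at some successor in {c}.
      At c: s is false.
    So <>s is false at d.
Satisfying worlds: {a, b, d}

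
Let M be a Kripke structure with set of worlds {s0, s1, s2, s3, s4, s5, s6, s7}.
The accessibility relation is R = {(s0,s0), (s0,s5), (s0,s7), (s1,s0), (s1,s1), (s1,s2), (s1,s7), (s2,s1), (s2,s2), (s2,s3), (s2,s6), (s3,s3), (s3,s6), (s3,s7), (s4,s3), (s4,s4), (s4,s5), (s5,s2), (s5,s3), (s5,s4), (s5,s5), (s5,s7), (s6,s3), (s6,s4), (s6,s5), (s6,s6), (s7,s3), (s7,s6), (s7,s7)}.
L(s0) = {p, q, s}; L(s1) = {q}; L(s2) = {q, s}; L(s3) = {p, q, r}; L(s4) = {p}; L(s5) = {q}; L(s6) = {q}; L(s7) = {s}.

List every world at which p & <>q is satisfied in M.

Recall that <>ψ holds at a world iff ψ holds at some accessible world.
Let φ = p & <>q. Evaluate φ at each world:
  s0 (successors {s0, s5, s7}): φ is true.
  s1 (successors {s0, s1, s2, s7}): φ is false.
  s2 (successors {s1, s2, s3, s6}): φ is false.
  s3 (successors {s3, s6, s7}): φ is true.
  s4 (successors {s3, s4, s5}): φ is true.
  s5 (successors {s2, s3, s4, s5, s7}): φ is false.
  s6 (successors {s3, s4, s5, s6}): φ is false.
  s7 (successors {s3, s6, s7}): φ is false.
For instance, at s4:
  At s4: p is true, <>q is true, so p & <>q is true.
    At s4: <>q requires q at some successor in {s3, s4, s5}.
      q holds at s3, so <>q is true at s4.
Satisfying worlds: {s0, s3, s4}

s0, s3, s4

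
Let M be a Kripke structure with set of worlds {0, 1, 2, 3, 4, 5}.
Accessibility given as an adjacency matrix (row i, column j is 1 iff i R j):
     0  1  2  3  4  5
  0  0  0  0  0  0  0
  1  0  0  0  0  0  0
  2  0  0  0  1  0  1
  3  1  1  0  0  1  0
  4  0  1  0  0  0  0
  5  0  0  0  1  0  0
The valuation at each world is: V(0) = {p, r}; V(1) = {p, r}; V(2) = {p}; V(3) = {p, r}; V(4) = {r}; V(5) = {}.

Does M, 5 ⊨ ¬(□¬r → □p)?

No

At 5: □¬r → □p is true, so ¬(□¬r → □p) is false.
  At 5: □¬r is false, □p is true, so □¬r → □p is true.
    At 5: □¬r requires ¬r at every successor {3}.
      ¬r fails at 3, so □¬r is false at 5.
    At 5: □p requires p at every successor {3}.
      At 3: p is true.
    So □p is true at 5.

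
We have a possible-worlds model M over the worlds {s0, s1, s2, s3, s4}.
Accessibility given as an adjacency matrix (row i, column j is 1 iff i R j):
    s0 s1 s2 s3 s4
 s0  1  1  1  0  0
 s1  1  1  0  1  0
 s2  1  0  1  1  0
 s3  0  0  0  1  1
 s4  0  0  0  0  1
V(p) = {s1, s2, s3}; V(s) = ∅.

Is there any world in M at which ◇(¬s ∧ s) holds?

Let φ = ◇(¬s ∧ s). Evaluate φ at each world:
  s0 (successors {s0, s1, s2}): φ is false.
  s1 (successors {s0, s1, s3}): φ is false.
  s2 (successors {s0, s2, s3}): φ is false.
  s3 (successors {s3, s4}): φ is false.
  s4 (successors {s4}): φ is false.
For instance, at s2:
  At s2: ◇(¬s ∧ s) requires ¬s ∧ s at some successor in {s0, s2, s3}.
    At s0: ¬s ∧ s is false.
    At s2: ¬s ∧ s is false.
    At s3: ¬s ∧ s is false.
  So ◇(¬s ∧ s) is false at s2.

No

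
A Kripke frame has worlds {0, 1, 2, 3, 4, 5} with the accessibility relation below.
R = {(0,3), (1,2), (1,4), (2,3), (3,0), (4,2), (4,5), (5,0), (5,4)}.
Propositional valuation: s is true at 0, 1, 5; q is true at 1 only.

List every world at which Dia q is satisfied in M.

none

Recall that Dia ψ holds at a world iff ψ holds at some accessible world.
Let φ = Dia q. Evaluate φ at each world:
  0 (successors {3}): φ is false.
  1 (successors {2, 4}): φ is false.
  2 (successors {3}): φ is false.
  3 (successors {0}): φ is false.
  4 (successors {2, 5}): φ is false.
  5 (successors {0, 4}): φ is false.
For instance, at 4:
  At 4: Dia q requires q at some successor in {2, 5}.
    At 2: q is false.
    At 5: q is false.
  So Dia q is false at 4.
Satisfying worlds: none.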